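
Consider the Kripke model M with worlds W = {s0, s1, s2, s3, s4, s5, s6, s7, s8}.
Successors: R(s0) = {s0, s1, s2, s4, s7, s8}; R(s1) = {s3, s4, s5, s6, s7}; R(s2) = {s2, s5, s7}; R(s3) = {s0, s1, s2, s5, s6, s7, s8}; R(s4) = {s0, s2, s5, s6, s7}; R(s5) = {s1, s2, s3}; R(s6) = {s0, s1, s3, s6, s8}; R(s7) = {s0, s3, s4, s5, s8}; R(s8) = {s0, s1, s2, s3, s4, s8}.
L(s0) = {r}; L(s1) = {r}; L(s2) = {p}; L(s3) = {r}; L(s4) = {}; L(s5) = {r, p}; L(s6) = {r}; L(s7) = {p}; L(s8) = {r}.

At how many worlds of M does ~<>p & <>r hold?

1

Let φ = ~<>p & <>r. Evaluate φ at each world:
  s0 (successors {s0, s1, s2, s4, s7, s8}): φ is false.
  s1 (successors {s3, s4, s5, s6, s7}): φ is false.
  s2 (successors {s2, s5, s7}): φ is false.
  s3 (successors {s0, s1, s2, s5, s6, s7, s8}): φ is false.
  s4 (successors {s0, s2, s5, s6, s7}): φ is false.
  s5 (successors {s1, s2, s3}): φ is false.
  s6 (successors {s0, s1, s3, s6, s8}): φ is true.
  s7 (successors {s0, s3, s4, s5, s8}): φ is false.
  s8 (successors {s0, s1, s2, s3, s4, s8}): φ is false.
For instance, at s1:
  At s1: ~<>p is false, <>r is true, so ~<>p & <>r is false.
    At s1: <>p is true, so ~<>p is false.
      At s1: <>p requires p at some successor in {s3, s4, s5, s6, s7}.
        p holds at s5, so <>p is true at s1.
    At s1: <>r requires r at some successor in {s3, s4, s5, s6, s7}.
      r holds at s3, so <>r is true at s1.
Satisfying worlds: {s6}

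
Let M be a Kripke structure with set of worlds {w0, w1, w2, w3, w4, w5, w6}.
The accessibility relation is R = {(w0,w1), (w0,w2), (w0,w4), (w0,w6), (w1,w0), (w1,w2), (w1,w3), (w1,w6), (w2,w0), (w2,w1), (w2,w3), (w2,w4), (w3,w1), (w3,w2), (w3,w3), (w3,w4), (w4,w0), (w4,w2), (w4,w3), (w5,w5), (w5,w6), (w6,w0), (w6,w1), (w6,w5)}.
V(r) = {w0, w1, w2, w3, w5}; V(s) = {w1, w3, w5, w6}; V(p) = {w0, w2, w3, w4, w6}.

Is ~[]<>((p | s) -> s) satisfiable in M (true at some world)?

Recall that []ψ holds at a world iff ψ holds at every accessible world, and <>ψ holds iff ψ holds at some accessible world.
Let φ = ~[]<>((p | s) -> s). Evaluate φ at each world:
  w0 (successors {w1, w2, w4, w6}): φ is false.
  w1 (successors {w0, w2, w3, w6}): φ is false.
  w2 (successors {w0, w1, w3, w4}): φ is false.
  w3 (successors {w1, w2, w3, w4}): φ is false.
  w4 (successors {w0, w2, w3}): φ is false.
  w5 (successors {w5, w6}): φ is false.
  w6 (successors {w0, w1, w5}): φ is false.
For instance, at w3:
  At w3: []<>((p | s) -> s) is true, so ~[]<>((p | s) -> s) is false.
    At w3: []<>((p | s) -> s) requires <>((p | s) -> s) at every successor {w1, w2, w3, w4}.
      At w1: <>((p | s) -> s) is true.
      At w2: <>((p | s) -> s) is true.
      At w3: <>((p | s) -> s) is true.
      At w4: <>((p | s) -> s) is true.
    So []<>((p | s) -> s) is true at w3.

No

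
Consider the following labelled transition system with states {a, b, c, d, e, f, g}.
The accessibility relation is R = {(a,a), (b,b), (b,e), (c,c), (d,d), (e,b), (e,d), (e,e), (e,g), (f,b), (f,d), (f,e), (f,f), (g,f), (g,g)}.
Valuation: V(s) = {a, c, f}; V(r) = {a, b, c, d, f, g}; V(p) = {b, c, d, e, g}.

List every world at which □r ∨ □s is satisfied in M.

a, c, d, g

Recall that □ψ holds at a world iff ψ holds at every accessible world, and ◇ψ holds iff ψ holds at some accessible world.
Let φ = □r ∨ □s. Evaluate φ at each world:
  a (successors {a}): φ is true.
  b (successors {b, e}): φ is false.
  c (successors {c}): φ is true.
  d (successors {d}): φ is true.
  e (successors {b, d, e, g}): φ is false.
  f (successors {b, d, e, f}): φ is false.
  g (successors {f, g}): φ is true.
For instance, at f:
  At f: □r is false, □s is false, so □r ∨ □s is false.
    At f: □r requires r at every successor {b, d, e, f}.
      r fails at e, so □r is false at f.
    At f: □s requires s at every successor {b, d, e, f}.
      s fails at b, so □s is false at f.
Satisfying worlds: {a, c, d, g}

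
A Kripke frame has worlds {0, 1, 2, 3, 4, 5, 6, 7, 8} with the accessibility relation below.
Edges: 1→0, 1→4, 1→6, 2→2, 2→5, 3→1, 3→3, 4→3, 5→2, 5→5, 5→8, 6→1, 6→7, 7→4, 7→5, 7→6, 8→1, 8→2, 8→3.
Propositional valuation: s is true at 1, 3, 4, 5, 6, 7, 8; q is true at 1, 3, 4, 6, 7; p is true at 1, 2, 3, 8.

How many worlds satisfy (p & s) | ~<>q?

6

Recall that <>ψ holds at a world iff ψ holds at some accessible world.
Let φ = (p & s) | ~<>q. Evaluate φ at each world:
  0 (successors ∅): φ is true.
  1 (successors {0, 4, 6}): φ is true.
  2 (successors {2, 5}): φ is true.
  3 (successors {1, 3}): φ is true.
  4 (successors {3}): φ is false.
  5 (successors {2, 5, 8}): φ is true.
  6 (successors {1, 7}): φ is false.
  7 (successors {4, 5, 6}): φ is false.
  8 (successors {1, 2, 3}): φ is true.
For instance, at 4:
  At 4: p & s is false, ~<>q is false, so (p & s) | ~<>q is false.
    At 4: <>q is true, so ~<>q is false.
      At 4: <>q requires q at some successor in {3}.
        q holds at 3, so <>q is true at 4.
Satisfying worlds: {0, 1, 2, 3, 5, 8}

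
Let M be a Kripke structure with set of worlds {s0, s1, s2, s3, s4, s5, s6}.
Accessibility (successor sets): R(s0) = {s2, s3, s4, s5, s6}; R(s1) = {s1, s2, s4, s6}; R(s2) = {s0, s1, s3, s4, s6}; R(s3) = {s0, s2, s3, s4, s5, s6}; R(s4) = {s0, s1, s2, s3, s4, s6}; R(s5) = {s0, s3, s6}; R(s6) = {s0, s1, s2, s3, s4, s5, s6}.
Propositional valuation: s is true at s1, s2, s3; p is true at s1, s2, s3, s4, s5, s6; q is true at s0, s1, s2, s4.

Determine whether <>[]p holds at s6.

At s6: <>[]p requires []p at some successor in {s0, s1, s2, s3, s4, s5, s6}.
  []p holds at s0, so <>[]p is true at s6.
    At s0: []p requires p at every successor {s2, s3, s4, s5, s6}.
      At s2: p is true.
      At s3: p is true.
      At s4: p is true.
      At s5: p is true.
      At s6: p is true.
    So []p is true at s0.

Yes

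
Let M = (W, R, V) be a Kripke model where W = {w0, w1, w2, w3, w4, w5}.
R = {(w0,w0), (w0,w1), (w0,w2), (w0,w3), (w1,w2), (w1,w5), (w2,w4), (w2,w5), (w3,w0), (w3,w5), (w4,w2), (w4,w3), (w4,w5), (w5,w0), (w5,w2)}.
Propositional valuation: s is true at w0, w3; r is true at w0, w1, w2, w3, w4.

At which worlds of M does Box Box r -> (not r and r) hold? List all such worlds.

Let φ = Box Box r -> (not r and r). Evaluate φ at each world:
  w0 (successors {w0, w1, w2, w3}): φ is true.
  w1 (successors {w2, w5}): φ is true.
  w2 (successors {w4, w5}): φ is true.
  w3 (successors {w0, w5}): φ is false.
  w4 (successors {w2, w3, w5}): φ is true.
  w5 (successors {w0, w2}): φ is true.
For instance, at w2:
  At w2: Box Box r is false, not r and r is false, so Box Box r -> (not r and r) is true.
    At w2: Box Box r requires Box r at every successor {w4, w5}.
      Box r fails at w4, so Box Box r is false at w2.
Satisfying worlds: {w0, w1, w2, w4, w5}

w0, w1, w2, w4, w5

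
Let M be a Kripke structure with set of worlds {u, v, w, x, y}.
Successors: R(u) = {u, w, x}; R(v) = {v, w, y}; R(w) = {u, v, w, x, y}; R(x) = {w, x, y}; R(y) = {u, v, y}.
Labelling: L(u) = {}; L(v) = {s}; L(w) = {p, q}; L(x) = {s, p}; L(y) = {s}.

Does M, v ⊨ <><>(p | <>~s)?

Yes

Recall that <>ψ holds at a world iff ψ holds at some accessible world.
At v: <><>(p | <>~s) requires <>(p | <>~s) at some successor in {v, w, y}.
  <>(p | <>~s) holds at v, so <><>(p | <>~s) is true at v.
    At v: <>(p | <>~s) requires p | <>~s at some successor in {v, w, y}.
      p | <>~s holds at v, so <>(p | <>~s) is true at v.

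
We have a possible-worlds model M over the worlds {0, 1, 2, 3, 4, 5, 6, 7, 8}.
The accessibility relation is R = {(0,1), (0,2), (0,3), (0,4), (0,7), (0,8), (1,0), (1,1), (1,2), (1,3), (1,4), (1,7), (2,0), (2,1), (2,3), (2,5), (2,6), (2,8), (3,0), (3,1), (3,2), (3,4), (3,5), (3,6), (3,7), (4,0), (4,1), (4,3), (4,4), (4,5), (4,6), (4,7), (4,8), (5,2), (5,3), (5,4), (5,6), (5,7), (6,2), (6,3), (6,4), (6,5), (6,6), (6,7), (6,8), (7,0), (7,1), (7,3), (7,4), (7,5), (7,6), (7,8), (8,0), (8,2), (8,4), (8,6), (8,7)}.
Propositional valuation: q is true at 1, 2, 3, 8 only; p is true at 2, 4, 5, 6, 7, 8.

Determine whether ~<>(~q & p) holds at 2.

No

At 2: <>(~q & p) is true, so ~<>(~q & p) is false.
  At 2: <>(~q & p) requires ~q & p at some successor in {0, 1, 3, 5, 6, 8}.
    ~q & p holds at 5, so <>(~q & p) is true at 2.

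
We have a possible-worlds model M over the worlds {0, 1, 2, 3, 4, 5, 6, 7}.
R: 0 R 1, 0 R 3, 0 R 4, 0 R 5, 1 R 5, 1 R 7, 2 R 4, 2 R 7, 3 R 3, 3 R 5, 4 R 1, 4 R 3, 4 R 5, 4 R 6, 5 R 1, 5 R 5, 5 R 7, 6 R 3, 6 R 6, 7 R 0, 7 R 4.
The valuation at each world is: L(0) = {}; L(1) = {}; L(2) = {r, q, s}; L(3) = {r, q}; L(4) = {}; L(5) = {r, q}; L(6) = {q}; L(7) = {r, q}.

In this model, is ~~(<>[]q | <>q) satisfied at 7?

At 7: ~(<>[]q | <>q) is true, so ~~(<>[]q | <>q) is false.
  At 7: <>[]q | <>q is false, so ~(<>[]q | <>q) is true.
    At 7: <>[]q is false, <>q is false, so <>[]q | <>q is false.
      At 7: <>[]q requires []q at some successor in {0, 4}.
        At 0: []q is false.
        At 4: []q is false.
      So <>[]q is false at 7.
      At 7: <>q requires q at some successor in {0, 4}.
        At 0: q is false.
        At 4: q is false.
      So <>q is false at 7.

No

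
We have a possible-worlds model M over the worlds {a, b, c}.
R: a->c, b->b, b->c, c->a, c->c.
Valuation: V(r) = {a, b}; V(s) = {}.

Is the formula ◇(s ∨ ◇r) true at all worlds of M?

Let φ = ◇(s ∨ ◇r). Evaluate φ at each world:
  a (successors {c}): φ is true.
  b (successors {b, c}): φ is true.
  c (successors {a, c}): φ is true.
For instance, at a:
  At a: ◇(s ∨ ◇r) requires s ∨ ◇r at some successor in {c}.
    s ∨ ◇r holds at c, so ◇(s ∨ ◇r) is true at a.
      At c: s is false, ◇r is true, so s ∨ ◇r is true.

Yes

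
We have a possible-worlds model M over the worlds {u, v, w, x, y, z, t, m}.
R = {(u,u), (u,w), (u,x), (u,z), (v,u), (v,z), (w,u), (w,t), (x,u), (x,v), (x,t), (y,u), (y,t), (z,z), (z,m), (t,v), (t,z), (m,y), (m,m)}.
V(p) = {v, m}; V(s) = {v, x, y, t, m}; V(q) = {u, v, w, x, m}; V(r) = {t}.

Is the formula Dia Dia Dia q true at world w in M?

At w: Dia Dia Dia q requires Dia Dia q at some successor in {u, t}.
  Dia Dia q holds at u, so Dia Dia Dia q is true at w.
    At u: Dia Dia q requires Dia q at some successor in {u, w, x, z}.
      Dia q holds at u, so Dia Dia q is true at u.

Yes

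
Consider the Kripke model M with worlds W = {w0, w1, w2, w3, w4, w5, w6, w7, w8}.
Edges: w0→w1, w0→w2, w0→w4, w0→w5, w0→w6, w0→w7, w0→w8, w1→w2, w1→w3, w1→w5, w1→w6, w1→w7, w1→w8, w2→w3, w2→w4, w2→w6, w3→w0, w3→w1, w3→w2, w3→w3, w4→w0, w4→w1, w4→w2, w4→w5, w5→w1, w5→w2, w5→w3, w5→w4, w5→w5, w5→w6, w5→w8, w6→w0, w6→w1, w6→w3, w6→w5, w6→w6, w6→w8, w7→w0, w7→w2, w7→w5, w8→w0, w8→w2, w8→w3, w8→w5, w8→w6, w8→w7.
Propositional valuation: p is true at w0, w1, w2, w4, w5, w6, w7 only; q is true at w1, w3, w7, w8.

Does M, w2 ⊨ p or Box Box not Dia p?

At w2: p is true, Box Box not Dia p is false, so p or Box Box not Dia p is true.
  At w2: Box Box not Dia p requires Box not Dia p at every successor {w3, w4, w6}.
    Box not Dia p fails at w3, so Box Box not Dia p is false at w2.
      At w3: Box not Dia p requires not Dia p at every successor {w0, w1, w2, w3}.
        not Dia p fails at w0, so Box not Dia p is false at w3.

Yes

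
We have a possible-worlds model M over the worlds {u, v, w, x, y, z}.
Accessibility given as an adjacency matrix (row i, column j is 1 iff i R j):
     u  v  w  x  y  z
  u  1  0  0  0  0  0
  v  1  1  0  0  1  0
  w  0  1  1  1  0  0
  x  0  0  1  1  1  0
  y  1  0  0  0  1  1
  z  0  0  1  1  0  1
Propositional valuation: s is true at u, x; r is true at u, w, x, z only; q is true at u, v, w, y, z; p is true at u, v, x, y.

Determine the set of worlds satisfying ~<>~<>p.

u, v, w, x, y, z

Let φ = ~<>~<>p. Evaluate φ at each world:
  u (successors {u}): φ is true.
  v (successors {u, v, y}): φ is true.
  w (successors {v, w, x}): φ is true.
  x (successors {w, x, y}): φ is true.
  y (successors {u, y, z}): φ is true.
  z (successors {w, x, z}): φ is true.
For instance, at w:
  At w: <>~<>p is false, so ~<>~<>p is true.
    At w: <>~<>p requires ~<>p at some successor in {v, w, x}.
      At v: ~<>p is false.
      At w: ~<>p is false.
      At x: ~<>p is false.
    So <>~<>p is false at w.
Satisfying worlds: {u, v, w, x, y, z}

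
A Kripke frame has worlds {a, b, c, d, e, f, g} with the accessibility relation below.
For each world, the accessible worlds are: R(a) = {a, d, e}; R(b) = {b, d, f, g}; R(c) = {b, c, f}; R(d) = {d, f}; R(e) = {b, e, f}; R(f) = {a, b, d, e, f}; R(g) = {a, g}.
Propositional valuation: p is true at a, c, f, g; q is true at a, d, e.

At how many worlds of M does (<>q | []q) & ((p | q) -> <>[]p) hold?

Recall that []ψ holds at a world iff ψ holds at every accessible world, and <>ψ holds iff ψ holds at some accessible world.
Let φ = (<>q | []q) & ((p | q) -> <>[]p). Evaluate φ at each world:
  a (successors {a, d, e}): φ is false.
  b (successors {b, d, f, g}): φ is true.
  c (successors {b, c, f}): φ is false.
  d (successors {d, f}): φ is false.
  e (successors {b, e, f}): φ is false.
  f (successors {a, b, d, e, f}): φ is false.
  g (successors {a, g}): φ is true.
For instance, at d:
  At d: <>q | []q is true, (p | q) -> <>[]p is false, so (<>q | []q) & ((p | q) -> <>[]p) is false.
    At d: <>q is true, []q is false, so <>q | []q is true.
      At d: <>q requires q at some successor in {d, f}.
        q holds at d, so <>q is true at d.
      At d: []q requires q at every successor {d, f}.
        q fails at f, so []q is false at d.
    At d: p | q is true, <>[]p is false, so (p | q) -> <>[]p is false.
      At d: <>[]p requires []p at some successor in {d, f}.
        At d: []p is false.
        At f: []p is false.
      So <>[]p is false at d.
Satisfying worlds: {b, g}

2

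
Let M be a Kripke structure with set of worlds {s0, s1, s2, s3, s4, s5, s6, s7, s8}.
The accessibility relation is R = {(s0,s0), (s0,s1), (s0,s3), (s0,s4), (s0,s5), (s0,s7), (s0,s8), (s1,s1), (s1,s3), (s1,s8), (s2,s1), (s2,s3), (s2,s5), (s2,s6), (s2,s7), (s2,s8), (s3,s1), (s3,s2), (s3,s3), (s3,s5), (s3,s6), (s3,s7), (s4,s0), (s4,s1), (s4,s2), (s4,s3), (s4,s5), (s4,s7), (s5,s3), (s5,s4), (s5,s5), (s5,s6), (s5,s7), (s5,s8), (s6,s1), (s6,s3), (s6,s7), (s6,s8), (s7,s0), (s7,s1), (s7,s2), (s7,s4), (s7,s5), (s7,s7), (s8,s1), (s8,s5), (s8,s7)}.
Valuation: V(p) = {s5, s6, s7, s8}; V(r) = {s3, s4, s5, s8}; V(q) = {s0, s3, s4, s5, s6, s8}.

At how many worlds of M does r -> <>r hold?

9

Let φ = r -> <>r. Evaluate φ at each world:
  s0 (successors {s0, s1, s3, s4, s5, s7, s8}): φ is true.
  s1 (successors {s1, s3, s8}): φ is true.
  s2 (successors {s1, s3, s5, s6, s7, s8}): φ is true.
  s3 (successors {s1, s2, s3, s5, s6, s7}): φ is true.
  s4 (successors {s0, s1, s2, s3, s5, s7}): φ is true.
  s5 (successors {s3, s4, s5, s6, s7, s8}): φ is true.
  s6 (successors {s1, s3, s7, s8}): φ is true.
  s7 (successors {s0, s1, s2, s4, s5, s7}): φ is true.
  s8 (successors {s1, s5, s7}): φ is true.
For instance, at s3:
  At s3: r is true, <>r is true, so r -> <>r is true.
    At s3: <>r requires r at some successor in {s1, s2, s3, s5, s6, s7}.
      r holds at s3, so <>r is true at s3.
Satisfying worlds: {s0, s1, s2, s3, s4, s5, s6, s7, s8}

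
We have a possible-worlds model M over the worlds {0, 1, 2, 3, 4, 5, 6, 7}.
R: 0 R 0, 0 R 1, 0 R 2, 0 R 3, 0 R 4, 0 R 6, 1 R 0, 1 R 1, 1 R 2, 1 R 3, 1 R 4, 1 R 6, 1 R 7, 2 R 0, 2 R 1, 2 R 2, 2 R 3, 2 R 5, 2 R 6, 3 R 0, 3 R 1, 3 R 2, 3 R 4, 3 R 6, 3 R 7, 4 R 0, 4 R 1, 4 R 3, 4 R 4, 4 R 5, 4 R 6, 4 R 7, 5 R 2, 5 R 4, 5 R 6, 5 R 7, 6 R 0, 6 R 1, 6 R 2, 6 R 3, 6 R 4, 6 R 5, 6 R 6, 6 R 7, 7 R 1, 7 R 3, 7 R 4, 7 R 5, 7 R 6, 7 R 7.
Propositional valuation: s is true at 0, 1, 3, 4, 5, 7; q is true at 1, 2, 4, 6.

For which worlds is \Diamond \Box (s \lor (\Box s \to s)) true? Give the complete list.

Recall that \Box ψ holds at a world iff ψ holds at every accessible world, and \Diamond ψ holds iff ψ holds at some accessible world.
Let φ = \Diamond \Box (s \lor (\Box s \to s)). Evaluate φ at each world:
  0 (successors {0, 1, 2, 3, 4, 6}): φ is true.
  1 (successors {0, 1, 2, 3, 4, 6, 7}): φ is true.
  2 (successors {0, 1, 2, 3, 5, 6}): φ is true.
  3 (successors {0, 1, 2, 4, 6, 7}): φ is true.
  4 (successors {0, 1, 3, 4, 5, 6, 7}): φ is true.
  5 (successors {2, 4, 6, 7}): φ is true.
  6 (successors {0, 1, 2, 3, 4, 5, 6, 7}): φ is true.
  7 (successors {1, 3, 4, 5, 6, 7}): φ is true.
For instance, at 1:
  At 1: \Diamond \Box (s \lor (\Box s \to s)) requires \Box (s \lor (\Box s \to s)) at some successor in {0, 1, 2, 3, 4, 6, 7}.
    \Box (s \lor (\Box s \to s)) holds at 0, so \Diamond \Box (s \lor (\Box s \to s)) is true at 1.
      At 0: \Box (s \lor (\Box s \to s)) requires s \lor (\Box s \to s) at every successor {0, 1, 2, 3, 4, 6}.
        At 0: s \lor (\Box s \to s) is true.
        At 1: s \lor (\Box s \to s) is true.
        At 2: s \lor (\Box s \to s) is true.
        At 3: s \lor (\Box s \to s) is true.
        At 4: s \lor (\Box s \to s) is true.
        At 6: s \lor (\Box s \to s) is true.
      So \Box (s \lor (\Box s \to s)) is true at 0.
Satisfying worlds: {0, 1, 2, 3, 4, 5, 6, 7}

0, 1, 2, 3, 4, 5, 6, 7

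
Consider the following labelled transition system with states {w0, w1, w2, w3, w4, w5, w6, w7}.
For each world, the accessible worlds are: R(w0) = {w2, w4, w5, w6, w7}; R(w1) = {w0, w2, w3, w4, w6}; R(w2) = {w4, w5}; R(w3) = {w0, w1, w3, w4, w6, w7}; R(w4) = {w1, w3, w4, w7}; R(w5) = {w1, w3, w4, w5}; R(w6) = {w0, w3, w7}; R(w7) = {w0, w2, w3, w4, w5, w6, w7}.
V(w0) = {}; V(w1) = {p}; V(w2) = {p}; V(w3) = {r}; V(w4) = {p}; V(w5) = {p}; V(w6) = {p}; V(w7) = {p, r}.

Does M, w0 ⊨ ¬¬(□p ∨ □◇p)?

Yes

Recall that □ψ holds at a world iff ψ holds at every accessible world, and ◇ψ holds iff ψ holds at some accessible world.
At w0: ¬(□p ∨ □◇p) is false, so ¬¬(□p ∨ □◇p) is true.
  At w0: □p ∨ □◇p is true, so ¬(□p ∨ □◇p) is false.
    At w0: □p is true, □◇p is true, so □p ∨ □◇p is true.
      At w0: □p requires p at every successor {w2, w4, w5, w6, w7}.
        At w2: p is true.
        At w4: p is true.
        At w5: p is true.
        At w6: p is true.
        At w7: p is true.
      So □p is true at w0.
      At w0: □◇p requires ◇p at every successor {w2, w4, w5, w6, w7}.
        At w2: ◇p is true.
        At w4: ◇p is true.
        At w5: ◇p is true.
        At w6: ◇p is true.
        At w7: ◇p is true.
      So □◇p is true at w0.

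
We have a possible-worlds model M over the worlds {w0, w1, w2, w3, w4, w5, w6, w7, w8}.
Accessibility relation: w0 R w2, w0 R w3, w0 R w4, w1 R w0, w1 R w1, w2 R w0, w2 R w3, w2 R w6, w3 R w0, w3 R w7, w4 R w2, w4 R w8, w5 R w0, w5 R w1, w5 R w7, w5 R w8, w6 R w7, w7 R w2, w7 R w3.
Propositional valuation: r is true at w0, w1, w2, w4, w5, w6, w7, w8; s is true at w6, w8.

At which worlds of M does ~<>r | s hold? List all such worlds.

w6, w8

Let φ = ~<>r | s. Evaluate φ at each world:
  w0 (successors {w2, w3, w4}): φ is false.
  w1 (successors {w0, w1}): φ is false.
  w2 (successors {w0, w3, w6}): φ is false.
  w3 (successors {w0, w7}): φ is false.
  w4 (successors {w2, w8}): φ is false.
  w5 (successors {w0, w1, w7, w8}): φ is false.
  w6 (successors {w7}): φ is true.
  w7 (successors {w2, w3}): φ is false.
  w8 (successors ∅): φ is true.
For instance, at w3:
  At w3: ~<>r is false, s is false, so ~<>r | s is false.
    At w3: <>r is true, so ~<>r is false.
      At w3: <>r requires r at some successor in {w0, w7}.
        r holds at w0, so <>r is true at w3.
Satisfying worlds: {w6, w8}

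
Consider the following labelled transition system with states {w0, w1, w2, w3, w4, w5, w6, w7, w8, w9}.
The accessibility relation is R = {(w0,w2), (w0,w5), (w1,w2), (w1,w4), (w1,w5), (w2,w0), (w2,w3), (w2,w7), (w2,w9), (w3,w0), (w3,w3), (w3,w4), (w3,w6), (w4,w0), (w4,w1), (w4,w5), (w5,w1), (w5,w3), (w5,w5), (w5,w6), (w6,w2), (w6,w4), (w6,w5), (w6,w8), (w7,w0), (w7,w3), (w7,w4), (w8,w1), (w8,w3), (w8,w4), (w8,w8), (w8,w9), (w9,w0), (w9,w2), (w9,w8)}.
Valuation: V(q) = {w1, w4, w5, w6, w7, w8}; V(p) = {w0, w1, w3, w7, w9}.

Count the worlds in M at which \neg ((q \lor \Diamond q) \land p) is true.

Recall that \Diamond ψ holds at a world iff ψ holds at some accessible world.
Let φ = \neg ((q \lor \Diamond q) \land p). Evaluate φ at each world:
  w0 (successors {w2, w5}): φ is false.
  w1 (successors {w2, w4, w5}): φ is false.
  w2 (successors {w0, w3, w7, w9}): φ is true.
  w3 (successors {w0, w3, w4, w6}): φ is false.
  w4 (successors {w0, w1, w5}): φ is true.
  w5 (successors {w1, w3, w5, w6}): φ is true.
  w6 (successors {w2, w4, w5, w8}): φ is true.
  w7 (successors {w0, w3, w4}): φ is false.
  w8 (successors {w1, w3, w4, w8, w9}): φ is true.
  w9 (successors {w0, w2, w8}): φ is false.
For instance, at w7:
  At w7: (q \lor \Diamond q) \land p is true, so \neg ((q \lor \Diamond q) \land p) is false.
    At w7: q \lor \Diamond q is true, p is true, so (q \lor \Diamond q) \land p is true.
      At w7: q is true, \Diamond q is true, so q \lor \Diamond q is true.
Satisfying worlds: {w2, w4, w5, w6, w8}

5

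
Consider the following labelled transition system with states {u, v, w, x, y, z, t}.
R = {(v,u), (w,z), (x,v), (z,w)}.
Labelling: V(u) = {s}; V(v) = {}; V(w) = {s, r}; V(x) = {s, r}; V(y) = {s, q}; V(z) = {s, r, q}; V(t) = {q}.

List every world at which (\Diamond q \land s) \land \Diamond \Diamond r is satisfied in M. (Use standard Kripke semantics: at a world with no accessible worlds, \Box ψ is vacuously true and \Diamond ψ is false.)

Let φ = (\Diamond q \land s) \land \Diamond \Diamond r. Evaluate φ at each world:
  u (successors ∅): φ is false.
  v (successors {u}): φ is false.
  w (successors {z}): φ is true.
  x (successors {v}): φ is false.
  y (successors ∅): φ is false.
  z (successors {w}): φ is false.
  t (successors ∅): φ is false.
For instance, at w:
  At w: \Diamond q \land s is true, \Diamond \Diamond r is true, so (\Diamond q \land s) \land \Diamond \Diamond r is true.
    At w: \Diamond q is true, s is true, so \Diamond q \land s is true.
      At w: \Diamond q requires q at some successor in {z}.
        q holds at z, so \Diamond q is true at w.
    At w: \Diamond \Diamond r requires \Diamond r at some successor in {z}.
      \Diamond r holds at z, so \Diamond \Diamond r is true at w.
Satisfying worlds: {w}

w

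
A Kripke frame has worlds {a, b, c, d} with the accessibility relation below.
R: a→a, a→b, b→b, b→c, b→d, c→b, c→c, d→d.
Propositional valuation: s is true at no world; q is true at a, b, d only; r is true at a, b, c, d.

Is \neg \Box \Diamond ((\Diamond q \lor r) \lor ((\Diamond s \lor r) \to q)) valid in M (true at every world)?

No

Let φ = \neg \Box \Diamond ((\Diamond q \lor r) \lor ((\Diamond s \lor r) \to q)). Evaluate φ at each world:
  a (successors {a, b}): φ is false.
  b (successors {b, c, d}): φ is false.
  c (successors {b, c}): φ is false.
  d (successors {d}): φ is false.
Detail at a (counterexample):
  At a: \Box \Diamond ((\Diamond q \lor r) \lor ((\Diamond s \lor r) \to q)) is true, so \neg \Box \Diamond ((\Diamond q \lor r) \lor ((\Diamond s \lor r) \to q)) is false.
    At a: \Box \Diamond ((\Diamond q \lor r) \lor ((\Diamond s \lor r) \to q)) requires \Diamond ((\Diamond q \lor r) \lor ((\Diamond s \lor r) \to q)) at every successor {a, b}.
      At a: \Diamond ((\Diamond q \lor r) \lor ((\Diamond s \lor r) \to q)) is true.
      At b: \Diamond ((\Diamond q \lor r) \lor ((\Diamond s \lor r) \to q)) is true.
    So \Box \Diamond ((\Diamond q \lor r) \lor ((\Diamond s \lor r) \to q)) is true at a.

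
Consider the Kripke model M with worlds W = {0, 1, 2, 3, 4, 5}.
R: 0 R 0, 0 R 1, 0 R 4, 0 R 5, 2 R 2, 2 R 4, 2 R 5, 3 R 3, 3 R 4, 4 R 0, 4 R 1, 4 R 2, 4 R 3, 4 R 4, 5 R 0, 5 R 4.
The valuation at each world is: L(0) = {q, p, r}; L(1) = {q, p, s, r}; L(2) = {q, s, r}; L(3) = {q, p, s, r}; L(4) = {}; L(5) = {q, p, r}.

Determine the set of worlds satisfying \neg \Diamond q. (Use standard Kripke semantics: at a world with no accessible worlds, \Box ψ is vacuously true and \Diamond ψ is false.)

Recall that \Diamond ψ holds at a world iff ψ holds at some accessible world.
Let φ = \neg \Diamond q. Evaluate φ at each world:
  0 (successors {0, 1, 4, 5}): φ is false.
  1 (successors ∅): φ is true.
  2 (successors {2, 4, 5}): φ is false.
  3 (successors {3, 4}): φ is false.
  4 (successors {0, 1, 2, 3, 4}): φ is false.
  5 (successors {0, 4}): φ is false.
For instance, at 0:
  At 0: \Diamond q is true, so \neg \Diamond q is false.
    At 0: \Diamond q requires q at some successor in {0, 1, 4, 5}.
      q holds at 0, so \Diamond q is true at 0.
Satisfying worlds: {1}

1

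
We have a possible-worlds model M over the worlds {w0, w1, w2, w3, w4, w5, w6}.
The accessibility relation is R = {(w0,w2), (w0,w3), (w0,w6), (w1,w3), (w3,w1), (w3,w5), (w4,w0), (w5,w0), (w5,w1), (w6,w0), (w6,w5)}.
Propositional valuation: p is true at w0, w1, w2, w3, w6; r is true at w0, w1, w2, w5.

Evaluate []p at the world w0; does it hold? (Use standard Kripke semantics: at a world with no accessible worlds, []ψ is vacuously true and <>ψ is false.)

Yes

At w0: []p requires p at every successor {w2, w3, w6}.
  At w2: p is true.
  At w3: p is true.
  At w6: p is true.
So []p is true at w0.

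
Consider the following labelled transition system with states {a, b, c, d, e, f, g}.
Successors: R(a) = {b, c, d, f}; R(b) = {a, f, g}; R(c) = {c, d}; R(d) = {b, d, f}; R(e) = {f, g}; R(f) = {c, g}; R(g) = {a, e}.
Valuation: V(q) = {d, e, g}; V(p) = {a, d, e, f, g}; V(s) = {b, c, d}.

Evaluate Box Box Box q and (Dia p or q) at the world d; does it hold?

Recall that Box ψ holds at a world iff ψ holds at every accessible world, and Dia ψ holds iff ψ holds at some accessible world.
At d: Box Box Box q is false, Dia p or q is true, so Box Box Box q and (Dia p or q) is false.
  At d: Box Box Box q requires Box Box q at every successor {b, d, f}.
    Box Box q fails at b, so Box Box Box q is false at d.
      At b: Box Box q requires Box q at every successor {a, f, g}.
        Box q fails at a, so Box Box q is false at b.
  At d: Dia p is true, q is true, so Dia p or q is true.
    At d: Dia p requires p at some successor in {b, d, f}.
      p holds at d, so Dia p is true at d.

No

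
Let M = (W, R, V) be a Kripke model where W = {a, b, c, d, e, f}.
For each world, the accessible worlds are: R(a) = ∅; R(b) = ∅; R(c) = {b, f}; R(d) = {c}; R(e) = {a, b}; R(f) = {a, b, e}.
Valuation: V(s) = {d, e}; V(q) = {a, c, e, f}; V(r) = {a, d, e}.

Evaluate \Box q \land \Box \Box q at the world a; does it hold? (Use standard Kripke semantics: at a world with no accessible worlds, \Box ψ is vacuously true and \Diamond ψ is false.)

Recall that \Box ψ holds at a world iff ψ holds at every accessible world, and \Diamond ψ holds iff ψ holds at some accessible world.
At a: \Box q is true, \Box \Box q is true, so \Box q \land \Box \Box q is true.
  At a: no accessible worlds, so \Box q holds vacuously.
  At a: no accessible worlds, so \Box \Box q holds vacuously.

Yes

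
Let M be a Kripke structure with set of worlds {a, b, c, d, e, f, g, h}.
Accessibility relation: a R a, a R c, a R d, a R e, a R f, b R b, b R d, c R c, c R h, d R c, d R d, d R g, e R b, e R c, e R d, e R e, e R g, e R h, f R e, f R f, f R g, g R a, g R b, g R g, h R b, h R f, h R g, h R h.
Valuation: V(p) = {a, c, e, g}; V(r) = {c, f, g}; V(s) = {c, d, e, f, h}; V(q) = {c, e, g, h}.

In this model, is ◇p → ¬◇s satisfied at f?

At f: ◇p is true, ¬◇s is false, so ◇p → ¬◇s is false.
  At f: ◇p requires p at some successor in {e, f, g}.
    p holds at e, so ◇p is true at f.
  At f: ◇s is true, so ¬◇s is false.
    At f: ◇s requires s at some successor in {e, f, g}.
      s holds at e, so ◇s is true at f.

No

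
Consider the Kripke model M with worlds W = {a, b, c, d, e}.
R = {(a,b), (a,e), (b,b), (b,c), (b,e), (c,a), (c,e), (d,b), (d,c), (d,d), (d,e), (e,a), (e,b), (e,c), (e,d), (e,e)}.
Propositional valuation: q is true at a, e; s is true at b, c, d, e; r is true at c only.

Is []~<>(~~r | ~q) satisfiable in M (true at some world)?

Recall that []ψ holds at a world iff ψ holds at every accessible world, and <>ψ holds iff ψ holds at some accessible world.
Let φ = []~<>(~~r | ~q). Evaluate φ at each world:
  a (successors {b, e}): φ is false.
  b (successors {b, c, e}): φ is false.
  c (successors {a, e}): φ is false.
  d (successors {b, c, d, e}): φ is false.
  e (successors {a, b, c, d, e}): φ is false.
For instance, at a:
  At a: []~<>(~~r | ~q) requires ~<>(~~r | ~q) at every successor {b, e}.
    ~<>(~~r | ~q) fails at b, so []~<>(~~r | ~q) is false at a.
      At b: <>(~~r | ~q) is true, so ~<>(~~r | ~q) is false.

No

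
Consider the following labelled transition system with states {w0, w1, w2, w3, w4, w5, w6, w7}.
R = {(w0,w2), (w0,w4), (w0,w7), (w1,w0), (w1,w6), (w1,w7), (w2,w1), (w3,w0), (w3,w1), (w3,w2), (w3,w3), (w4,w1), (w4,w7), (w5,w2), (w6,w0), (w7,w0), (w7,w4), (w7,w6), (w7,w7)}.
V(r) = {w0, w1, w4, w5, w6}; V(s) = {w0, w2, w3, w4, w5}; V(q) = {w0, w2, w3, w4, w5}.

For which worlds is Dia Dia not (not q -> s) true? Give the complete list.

w0, w1, w2, w3, w4, w5, w6, w7

Recall that Dia ψ holds at a world iff ψ holds at some accessible world.
Let φ = Dia Dia not (not q -> s). Evaluate φ at each world:
  w0 (successors {w2, w4, w7}): φ is true.
  w1 (successors {w0, w6, w7}): φ is true.
  w2 (successors {w1}): φ is true.
  w3 (successors {w0, w1, w2, w3}): φ is true.
  w4 (successors {w1, w7}): φ is true.
  w5 (successors {w2}): φ is true.
  w6 (successors {w0}): φ is true.
  w7 (successors {w0, w4, w6, w7}): φ is true.
For instance, at w7:
  At w7: Dia Dia not (not q -> s) requires Dia not (not q -> s) at some successor in {w0, w4, w6, w7}.
    Dia not (not q -> s) holds at w0, so Dia Dia not (not q -> s) is true at w7.
      At w0: Dia not (not q -> s) requires not (not q -> s) at some successor in {w2, w4, w7}.
        not (not q -> s) holds at w7, so Dia not (not q -> s) is true at w0.
Satisfying worlds: {w0, w1, w2, w3, w4, w5, w6, w7}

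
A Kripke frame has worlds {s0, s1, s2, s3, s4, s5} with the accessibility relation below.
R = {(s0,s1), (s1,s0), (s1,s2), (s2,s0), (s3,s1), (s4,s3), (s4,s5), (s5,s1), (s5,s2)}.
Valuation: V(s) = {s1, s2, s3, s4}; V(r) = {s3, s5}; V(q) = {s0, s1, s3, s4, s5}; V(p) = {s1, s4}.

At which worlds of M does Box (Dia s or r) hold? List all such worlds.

Recall that Box ψ holds at a world iff ψ holds at every accessible world, and Dia ψ holds iff ψ holds at some accessible world.
Let φ = Box (Dia s or r). Evaluate φ at each world:
  s0 (successors {s1}): φ is true.
  s1 (successors {s0, s2}): φ is false.
  s2 (successors {s0}): φ is true.
  s3 (successors {s1}): φ is true.
  s4 (successors {s3, s5}): φ is true.
  s5 (successors {s1, s2}): φ is false.
For instance, at s0:
  At s0: Box (Dia s or r) requires Dia s or r at every successor {s1}.
      At s1: Dia s is true, r is false, so Dia s or r is true.
  So Box (Dia s or r) is true at s0.
Satisfying worlds: {s0, s2, s3, s4}

s0, s2, s3, s4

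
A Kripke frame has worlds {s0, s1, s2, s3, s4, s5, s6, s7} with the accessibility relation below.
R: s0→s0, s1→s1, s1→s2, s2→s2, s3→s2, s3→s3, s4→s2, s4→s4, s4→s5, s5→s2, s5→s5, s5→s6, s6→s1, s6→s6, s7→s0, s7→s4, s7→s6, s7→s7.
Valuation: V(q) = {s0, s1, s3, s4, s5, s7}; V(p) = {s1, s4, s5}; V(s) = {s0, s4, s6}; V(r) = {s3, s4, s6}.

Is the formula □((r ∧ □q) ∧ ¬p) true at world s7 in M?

No

At s7: □((r ∧ □q) ∧ ¬p) requires (r ∧ □q) ∧ ¬p at every successor {s0, s4, s6, s7}.
  (r ∧ □q) ∧ ¬p fails at s0, so □((r ∧ □q) ∧ ¬p) is false at s7.
    At s0: r ∧ □q is false, ¬p is true, so (r ∧ □q) ∧ ¬p is false.
      At s0: r is false, □q is true, so r ∧ □q is false.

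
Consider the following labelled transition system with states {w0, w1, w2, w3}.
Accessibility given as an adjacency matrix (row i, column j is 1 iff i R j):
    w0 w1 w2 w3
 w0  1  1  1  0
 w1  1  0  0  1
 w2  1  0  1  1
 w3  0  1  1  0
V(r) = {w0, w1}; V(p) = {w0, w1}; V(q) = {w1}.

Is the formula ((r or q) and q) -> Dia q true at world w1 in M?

No

At w1: (r or q) and q is true, Dia q is false, so ((r or q) and q) -> Dia q is false.
  At w1: Dia q requires q at some successor in {w0, w3}.
    At w0: q is false.
    At w3: q is false.
  So Dia q is false at w1.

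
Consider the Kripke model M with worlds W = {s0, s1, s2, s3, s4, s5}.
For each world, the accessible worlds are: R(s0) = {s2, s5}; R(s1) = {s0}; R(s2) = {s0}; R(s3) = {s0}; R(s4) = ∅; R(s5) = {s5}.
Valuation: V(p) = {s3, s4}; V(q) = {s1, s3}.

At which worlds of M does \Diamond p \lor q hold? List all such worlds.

Let φ = \Diamond p \lor q. Evaluate φ at each world:
  s0 (successors {s2, s5}): φ is false.
  s1 (successors {s0}): φ is true.
  s2 (successors {s0}): φ is false.
  s3 (successors {s0}): φ is true.
  s4 (successors ∅): φ is false.
  s5 (successors {s5}): φ is false.
For instance, at s1:
  At s1: \Diamond p is false, q is true, so \Diamond p \lor q is true.
    At s1: \Diamond p requires p at some successor in {s0}.
      At s0: p is false.
    So \Diamond p is false at s1.
Satisfying worlds: {s1, s3}

s1, s3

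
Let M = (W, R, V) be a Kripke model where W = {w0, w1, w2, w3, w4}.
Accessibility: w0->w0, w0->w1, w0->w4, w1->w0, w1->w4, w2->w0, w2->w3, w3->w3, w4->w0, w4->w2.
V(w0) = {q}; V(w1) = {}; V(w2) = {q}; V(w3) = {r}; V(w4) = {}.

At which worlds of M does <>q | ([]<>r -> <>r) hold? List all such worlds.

Let φ = <>q | ([]<>r -> <>r). Evaluate φ at each world:
  w0 (successors {w0, w1, w4}): φ is true.
  w1 (successors {w0, w4}): φ is true.
  w2 (successors {w0, w3}): φ is true.
  w3 (successors {w3}): φ is true.
  w4 (successors {w0, w2}): φ is true.
For instance, at w0:
  At w0: <>q is true, []<>r -> <>r is true, so <>q | ([]<>r -> <>r) is true.
    At w0: <>q requires q at some successor in {w0, w1, w4}.
      q holds at w0, so <>q is true at w0.
    At w0: []<>r is false, <>r is false, so []<>r -> <>r is true.
      At w0: []<>r requires <>r at every successor {w0, w1, w4}.
        <>r fails at w0, so []<>r is false at w0.
      At w0: <>r requires r at some successor in {w0, w1, w4}.
        At w0: r is false.
        At w1: r is false.
        At w4: r is false.
      So <>r is false at w0.
Satisfying worlds: {w0, w1, w2, w3, w4}

w0, w1, w2, w3, w4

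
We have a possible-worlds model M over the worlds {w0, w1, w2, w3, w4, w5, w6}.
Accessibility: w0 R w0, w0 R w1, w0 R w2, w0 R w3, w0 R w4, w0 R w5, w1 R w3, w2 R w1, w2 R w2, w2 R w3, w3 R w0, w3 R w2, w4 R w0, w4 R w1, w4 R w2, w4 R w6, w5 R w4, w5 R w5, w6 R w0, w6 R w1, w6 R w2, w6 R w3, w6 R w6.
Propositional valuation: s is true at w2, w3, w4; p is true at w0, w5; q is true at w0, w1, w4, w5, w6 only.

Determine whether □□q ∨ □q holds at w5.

Yes

At w5: □□q is false, □q is true, so □□q ∨ □q is true.
  At w5: □□q requires □q at every successor {w4, w5}.
    □q fails at w4, so □□q is false at w5.
      At w4: □q requires q at every successor {w0, w1, w2, w6}.
        q fails at w2, so □q is false at w4.
  At w5: □q requires q at every successor {w4, w5}.
    At w4: q is true.
    At w5: q is true.
  So □q is true at w5.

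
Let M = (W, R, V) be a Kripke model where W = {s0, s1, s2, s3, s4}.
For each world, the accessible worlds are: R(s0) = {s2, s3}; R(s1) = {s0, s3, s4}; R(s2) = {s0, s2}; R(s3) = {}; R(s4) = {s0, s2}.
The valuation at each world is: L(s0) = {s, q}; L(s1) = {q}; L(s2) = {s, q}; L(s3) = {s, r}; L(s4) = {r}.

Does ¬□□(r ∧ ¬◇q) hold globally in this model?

No

Let φ = ¬□□(r ∧ ¬◇q). Evaluate φ at each world:
  s0 (successors {s2, s3}): φ is true.
  s1 (successors {s0, s3, s4}): φ is true.
  s2 (successors {s0, s2}): φ is true.
  s3 (successors ∅): φ is false.
  s4 (successors {s0, s2}): φ is true.
Detail at s3 (counterexample):
  At s3: □□(r ∧ ¬◇q) is true, so ¬□□(r ∧ ¬◇q) is false.
    At s3: no accessible worlds, so □□(r ∧ ¬◇q) holds vacuously.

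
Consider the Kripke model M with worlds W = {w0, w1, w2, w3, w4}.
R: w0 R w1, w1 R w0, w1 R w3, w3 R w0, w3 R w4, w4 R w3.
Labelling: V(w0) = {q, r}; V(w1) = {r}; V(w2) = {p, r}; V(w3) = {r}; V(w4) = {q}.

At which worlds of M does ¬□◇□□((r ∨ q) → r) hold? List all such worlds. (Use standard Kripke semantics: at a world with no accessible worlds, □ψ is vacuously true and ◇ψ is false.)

w1, w3

Let φ = ¬□◇□□((r ∨ q) → r). Evaluate φ at each world:
  w0 (successors {w1}): φ is false.
  w1 (successors {w0, w3}): φ is true.
  w2 (successors ∅): φ is false.
  w3 (successors {w0, w4}): φ is true.
  w4 (successors {w3}): φ is false.
For instance, at w3:
  At w3: □◇□□((r ∨ q) → r) is false, so ¬□◇□□((r ∨ q) → r) is true.
    At w3: □◇□□((r ∨ q) → r) requires ◇□□((r ∨ q) → r) at every successor {w0, w4}.
      ◇□□((r ∨ q) → r) fails at w0, so □◇□□((r ∨ q) → r) is false at w3.
Satisfying worlds: {w1, w3}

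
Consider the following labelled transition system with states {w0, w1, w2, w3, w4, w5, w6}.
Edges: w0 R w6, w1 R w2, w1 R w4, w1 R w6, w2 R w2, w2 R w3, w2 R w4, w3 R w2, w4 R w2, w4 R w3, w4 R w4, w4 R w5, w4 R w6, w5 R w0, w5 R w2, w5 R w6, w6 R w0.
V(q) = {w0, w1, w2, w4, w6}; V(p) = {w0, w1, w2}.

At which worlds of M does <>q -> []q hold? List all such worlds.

Let φ = <>q -> []q. Evaluate φ at each world:
  w0 (successors {w6}): φ is true.
  w1 (successors {w2, w4, w6}): φ is true.
  w2 (successors {w2, w3, w4}): φ is false.
  w3 (successors {w2}): φ is true.
  w4 (successors {w2, w3, w4, w5, w6}): φ is false.
  w5 (successors {w0, w2, w6}): φ is true.
  w6 (successors {w0}): φ is true.
For instance, at w3:
  At w3: <>q is true, []q is true, so <>q -> []q is true.
    At w3: <>q requires q at some successor in {w2}.
      q holds at w2, so <>q is true at w3.
    At w3: []q requires q at every successor {w2}.
      At w2: q is true.
    So []q is true at w3.
Satisfying worlds: {w0, w1, w3, w5, w6}

w0, w1, w3, w5, w6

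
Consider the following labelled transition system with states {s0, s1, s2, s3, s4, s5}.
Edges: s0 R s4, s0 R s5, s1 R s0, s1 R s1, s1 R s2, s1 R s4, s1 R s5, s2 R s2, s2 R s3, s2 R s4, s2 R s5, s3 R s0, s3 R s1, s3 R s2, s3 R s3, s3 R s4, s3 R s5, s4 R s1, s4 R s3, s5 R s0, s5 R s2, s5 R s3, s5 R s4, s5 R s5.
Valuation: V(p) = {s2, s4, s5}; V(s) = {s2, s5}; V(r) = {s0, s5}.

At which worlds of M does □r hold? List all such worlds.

Let φ = □r. Evaluate φ at each world:
  s0 (successors {s4, s5}): φ is false.
  s1 (successors {s0, s1, s2, s4, s5}): φ is false.
  s2 (successors {s2, s3, s4, s5}): φ is false.
  s3 (successors {s0, s1, s2, s3, s4, s5}): φ is false.
  s4 (successors {s1, s3}): φ is false.
  s5 (successors {s0, s2, s3, s4, s5}): φ is false.
For instance, at s1:
  At s1: □r requires r at every successor {s0, s1, s2, s4, s5}.
    r fails at s1, so □r is false at s1.
Satisfying worlds: none.

none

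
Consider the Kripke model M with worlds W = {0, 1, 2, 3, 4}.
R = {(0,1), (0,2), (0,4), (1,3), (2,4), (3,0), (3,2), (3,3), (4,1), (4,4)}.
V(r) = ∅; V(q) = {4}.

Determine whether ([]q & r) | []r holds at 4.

At 4: []q & r is false, []r is false, so ([]q & r) | []r is false.
  At 4: []q is false, r is false, so []q & r is false.
    At 4: []q requires q at every successor {1, 4}.
      q fails at 1, so []q is false at 4.
  At 4: []r requires r at every successor {1, 4}.
    r fails at 1, so []r is false at 4.

No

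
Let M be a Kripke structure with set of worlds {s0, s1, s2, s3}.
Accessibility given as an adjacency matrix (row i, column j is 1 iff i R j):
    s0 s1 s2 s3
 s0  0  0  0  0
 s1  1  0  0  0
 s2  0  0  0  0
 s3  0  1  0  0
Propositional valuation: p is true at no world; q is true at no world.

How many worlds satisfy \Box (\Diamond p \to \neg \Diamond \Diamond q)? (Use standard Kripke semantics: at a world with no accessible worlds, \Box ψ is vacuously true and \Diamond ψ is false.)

Let φ = \Box (\Diamond p \to \neg \Diamond \Diamond q). Evaluate φ at each world:
  s0 (successors ∅): φ is true.
  s1 (successors {s0}): φ is true.
  s2 (successors ∅): φ is true.
  s3 (successors {s1}): φ is true.
For instance, at s3:
  At s3: \Box (\Diamond p \to \neg \Diamond \Diamond q) requires \Diamond p \to \neg \Diamond \Diamond q at every successor {s1}.
      At s1: \Diamond p is false, \neg \Diamond \Diamond q is true, so \Diamond p \to \neg \Diamond \Diamond q is true.
  So \Box (\Diamond p \to \neg \Diamond \Diamond q) is true at s3.
Satisfying worlds: {s0, s1, s2, s3}

4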